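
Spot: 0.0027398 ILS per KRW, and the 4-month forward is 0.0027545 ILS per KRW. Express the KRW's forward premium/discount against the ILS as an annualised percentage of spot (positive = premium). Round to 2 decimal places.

T = 4/12 years.
KRW trades forward at +0.53654% vs spot over the period.
×(1/T) gives 1.61% p.a.

+1.61%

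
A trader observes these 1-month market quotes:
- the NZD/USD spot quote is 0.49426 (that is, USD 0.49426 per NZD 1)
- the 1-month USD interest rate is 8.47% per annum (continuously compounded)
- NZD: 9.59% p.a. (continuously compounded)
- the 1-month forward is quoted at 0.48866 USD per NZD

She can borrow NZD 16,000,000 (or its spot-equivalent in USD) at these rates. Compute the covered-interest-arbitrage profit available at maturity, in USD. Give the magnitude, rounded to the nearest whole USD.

USD 82,882

T = 1/12 years.
Keep in NZD, deliver into the forward: 16,000,000·1.008023685·0.48866 = USD 7,881,293.66.
Swap to USD now, deposit: 16,000,000·0.49426·1.007083302 = USD 7,964,175.89.
The quoted forward undervalues NZD, so borrow NZD, convert to USD at spot, deposit the USD at 8.47%, and buy NZD forward at 0.48866 to cover the loan.
The gap between the two covered legs is USD 82,882.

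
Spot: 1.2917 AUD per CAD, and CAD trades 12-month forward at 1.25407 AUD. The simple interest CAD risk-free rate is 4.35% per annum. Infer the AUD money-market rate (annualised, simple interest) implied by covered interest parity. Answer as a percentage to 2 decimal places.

1.31%

T = 1 year.
CIP gives F = S · g_AUD/g_CAD, so g_AUD/g_CAD = 1.25407/1.2917 = 0.9708678.
The CAD side grows by 1 + 0.0435×1 = 1.043500.
Hence g_AUD = 1.0131005.
(1.0131005 − 1)/T = 0.013100, i.e. 1.31%.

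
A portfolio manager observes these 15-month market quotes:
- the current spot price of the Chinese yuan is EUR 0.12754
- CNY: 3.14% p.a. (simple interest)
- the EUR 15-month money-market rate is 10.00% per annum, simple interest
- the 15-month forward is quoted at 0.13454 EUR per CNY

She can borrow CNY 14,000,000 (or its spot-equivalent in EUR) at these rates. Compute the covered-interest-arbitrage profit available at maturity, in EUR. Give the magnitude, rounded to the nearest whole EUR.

T = 15/12 years.
Invest the CNY and cover forward: 14,000,000 × 1.039250 × 0.13454 = EUR 1,957,489.73.
Convert at spot and invest in EUR: 14,000,000 × 0.12754 × 1.125000 = EUR 2,008,755.00.
The quoted forward undervalues CNY, so borrow CNY, convert to EUR at spot, deposit the EUR at 10.00%, and buy CNY forward at 0.13454 to cover the loan.
Arbitrage profit = |1,957,489.73 − 2,008,755.00| = EUR 51,265.

EUR 51,265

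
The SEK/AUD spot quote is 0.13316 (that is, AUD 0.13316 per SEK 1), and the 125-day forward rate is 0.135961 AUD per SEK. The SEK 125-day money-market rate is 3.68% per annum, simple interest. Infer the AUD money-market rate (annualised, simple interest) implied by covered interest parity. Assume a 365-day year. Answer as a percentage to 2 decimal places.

T = 125/365 years.
CIP gives F = S · g_AUD/g_SEK, so g_AUD/g_SEK = 0.135961/0.13316 = 1.0210348.
The SEK side grows by 1 + 0.0368×125/365 = 1.0126027.
Hence g_AUD = 1.0339026.
r = (1.0339026 − 1)/(125/365) = 0.098996 → 9.90%.

9.90%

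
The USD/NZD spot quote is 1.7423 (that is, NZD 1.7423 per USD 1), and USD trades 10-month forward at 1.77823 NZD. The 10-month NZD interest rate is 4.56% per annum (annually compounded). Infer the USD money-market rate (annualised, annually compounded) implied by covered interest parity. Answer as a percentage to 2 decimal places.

T = 10/12 years.
F/S = 1.77823/1.7423 = 1.0206222 = (growth of NZD) / (growth of USD).
The NZD side grows by (1 + 0.0456)^(10/12) = 1.0378581.
So the USD growth factor = 1.0168876.
Annualise: 1.0168876^(12/10) − 1 = 0.020299 = 2.03%.

2.03%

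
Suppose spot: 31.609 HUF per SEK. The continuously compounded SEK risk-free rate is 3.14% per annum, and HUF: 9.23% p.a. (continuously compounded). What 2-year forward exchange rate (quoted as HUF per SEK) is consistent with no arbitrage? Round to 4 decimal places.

T = 2 years.
HUF growth factor: e^(0.0923×2) = 1.20273725.
Growth of 1 SEK over T: e^(0.0314×2) = 1.06481386.
CIP: F = S · (grow HUF)/(grow SEK) = 31.609 × 1.20273725/1.06481386 = 35.703256 HUF per SEK.

35.7033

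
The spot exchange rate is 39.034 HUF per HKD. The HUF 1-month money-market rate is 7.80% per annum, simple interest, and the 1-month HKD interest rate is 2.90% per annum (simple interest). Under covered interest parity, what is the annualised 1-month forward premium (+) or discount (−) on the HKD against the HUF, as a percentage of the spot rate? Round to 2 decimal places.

+4.89%

T = 1/12 years.
CIP forward (HUF per HKD) = 39.034 × 1.006500/1.0024167 = 39.193003.
Annualised premium = (F − S)/S × (1/T) = (39.193003 − 39.034)/39.034 ÷ (1/12) = 4.89%.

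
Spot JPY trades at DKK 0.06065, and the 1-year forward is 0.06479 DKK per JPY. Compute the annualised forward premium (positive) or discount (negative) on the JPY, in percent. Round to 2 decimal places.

T = 1 year.
Period premium: (0.06479 − 0.06065)/0.06065 = 0.0682605.
Per annum: 0.0682605 / 1 = 0.068261 = 6.83%.

+6.83%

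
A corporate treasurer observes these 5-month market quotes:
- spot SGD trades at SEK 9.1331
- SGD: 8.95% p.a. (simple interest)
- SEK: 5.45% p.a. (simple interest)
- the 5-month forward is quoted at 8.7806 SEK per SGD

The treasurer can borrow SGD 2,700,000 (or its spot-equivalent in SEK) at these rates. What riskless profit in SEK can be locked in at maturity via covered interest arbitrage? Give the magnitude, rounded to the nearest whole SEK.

T = 5/12 years.
Keep in SGD, deliver into the forward: 2,700,000·1.0372916667·8.7806 = SEK 24,591,716.66.
Swap to SEK now, deposit: 2,700,000·9.1331·1.0227083333 = SEK 25,219,343.19.
The quoted forward undervalues SGD, so borrow SGD, convert to SEK at spot, deposit the SEK at 5.45%, and buy SGD forward at 8.7806 to cover the loan.
Profit = 25,219,343.19 − 24,591,716.66 = SEK 627,627.

SEK 627,627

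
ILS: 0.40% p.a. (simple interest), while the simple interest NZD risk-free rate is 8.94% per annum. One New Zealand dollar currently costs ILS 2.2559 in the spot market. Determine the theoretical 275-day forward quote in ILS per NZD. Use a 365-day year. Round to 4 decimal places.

2.1199

T = 275/365 years.
ILS growth factor: 1 + 0.0040×275/365 = 1.0030137.
NZD accumulates by 1 + 0.0894×275/365 = 1.0673562.
Forward (ILS per NZD) = 2.2559 × 1.0030137 / 1.0673562 = 2.119910.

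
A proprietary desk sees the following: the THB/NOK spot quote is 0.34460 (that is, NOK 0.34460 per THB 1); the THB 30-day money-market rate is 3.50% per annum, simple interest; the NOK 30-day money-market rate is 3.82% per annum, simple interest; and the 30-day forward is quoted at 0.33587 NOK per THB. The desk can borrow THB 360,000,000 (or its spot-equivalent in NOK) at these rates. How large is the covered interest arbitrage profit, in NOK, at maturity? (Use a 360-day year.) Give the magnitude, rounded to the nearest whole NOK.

NOK 3,185,048

T = 30/360 years.
Invest the THB and cover forward: 360,000,000 × 1.00291666667 × 0.33587 = NOK 121,265,863.50.
Convert at spot and invest in NOK: 360,000,000 × 0.34460 × 1.00318333333 = NOK 124,450,911.60.
The quoted forward undervalues THB, so borrow THB, convert to NOK at spot, deposit the NOK at 3.82%, and buy THB forward at 0.33587 to cover the loan.
Profit = 124,450,911.60 − 121,265,863.50 = NOK 3,185,048.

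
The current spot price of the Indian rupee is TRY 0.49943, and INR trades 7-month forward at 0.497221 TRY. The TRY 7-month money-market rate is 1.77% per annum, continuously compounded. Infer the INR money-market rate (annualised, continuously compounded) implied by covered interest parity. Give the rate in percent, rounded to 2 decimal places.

T = 7/12 years.
By CIP, F/S equals the TRY-to-INR growth ratio: 0.497221/0.49943 = 0.9955770.
The TRY side grows by e^(0.0177×7/12) = 1.0103785.
That pins the INR growth at 1.0148673.
Take logs: ln 1.0148673 / (7/12) = 0.025299, so 2.53%.

2.53%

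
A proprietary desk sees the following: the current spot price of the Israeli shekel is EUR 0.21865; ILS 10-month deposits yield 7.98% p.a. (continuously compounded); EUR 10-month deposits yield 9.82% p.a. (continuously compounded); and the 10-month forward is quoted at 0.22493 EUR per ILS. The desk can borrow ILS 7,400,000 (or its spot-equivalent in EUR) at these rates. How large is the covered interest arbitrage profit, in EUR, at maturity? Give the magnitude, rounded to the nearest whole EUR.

T = 10/12 years.
Invest the ILS and cover forward: 7,400,000 × 1.068760964 × 0.22493 = EUR 1,778,933.39.
Convert at spot and invest in EUR: 7,400,000 × 0.21865 × 1.085274916 = EUR 1,755,985.67.
The quoted forward overvalues ILS, so borrow EUR, buy ILS at spot, deposit the ILS at 7.98%, and sell the proceeds forward at 0.22493.
Arbitrage profit = |1,778,933.39 − 1,755,985.67| = EUR 22,948.

EUR 22,948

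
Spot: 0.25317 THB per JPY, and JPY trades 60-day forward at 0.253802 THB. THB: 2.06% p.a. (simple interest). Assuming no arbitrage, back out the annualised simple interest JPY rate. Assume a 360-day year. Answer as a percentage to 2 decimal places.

0.56%

T = 60/360 years.
CIP gives F = S · g_THB/g_JPY, so g_THB/g_JPY = 0.253802/0.25317 = 1.0024963.
THB growth factor: 1 + 0.0206×60/360 = 1.0034333.
So the JPY growth factor = 1.0009347.
r = (1.0009347 − 1)/(60/360) = 0.005608 → 0.56%.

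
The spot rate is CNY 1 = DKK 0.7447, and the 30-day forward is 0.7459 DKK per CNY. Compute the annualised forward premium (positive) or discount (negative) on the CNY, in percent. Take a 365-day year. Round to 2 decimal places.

+1.96%

T = 30/365 years.
Period premium: (0.7459 − 0.7447)/0.7447 = 0.0016114.
Per annum: 0.0016114 / (30/365) = 0.019605 = 1.96%.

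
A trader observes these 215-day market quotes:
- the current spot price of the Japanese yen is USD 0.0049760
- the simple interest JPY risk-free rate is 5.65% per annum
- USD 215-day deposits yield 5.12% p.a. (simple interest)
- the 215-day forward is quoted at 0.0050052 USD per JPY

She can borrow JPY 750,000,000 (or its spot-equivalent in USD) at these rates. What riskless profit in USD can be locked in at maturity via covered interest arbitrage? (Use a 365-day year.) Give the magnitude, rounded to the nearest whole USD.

T = 215/365 years.
Invest the JPY and cover forward: 750,000,000 × 1.033280822 × 0.0050052 = USD 3,878,832.88.
Convert at spot and invest in USD: 750,000,000 × 0.0049760 × 1.030158904 = USD 3,844,553.03.
The quoted forward overvalues JPY, so borrow USD, buy JPY at spot, deposit the JPY at 5.65%, and sell the proceeds forward at 0.0050052.
Profit = 3,878,832.88 − 3,844,553.03 = USD 34,280.

USD 34,280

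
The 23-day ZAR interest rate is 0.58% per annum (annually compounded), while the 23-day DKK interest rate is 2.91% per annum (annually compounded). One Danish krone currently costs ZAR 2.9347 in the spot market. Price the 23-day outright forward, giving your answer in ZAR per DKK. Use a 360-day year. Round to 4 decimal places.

2.9304

T = 23/360 years.
ZAR growth factor: (1 + 0.0058)^(23/360) = 1.0003696.
DKK growth factor: (1 + 0.0291)^(23/360) = 1.0018343.
Forward (ZAR per DKK) = 2.9347 × 1.0003696 / 1.0018343 = 2.930409.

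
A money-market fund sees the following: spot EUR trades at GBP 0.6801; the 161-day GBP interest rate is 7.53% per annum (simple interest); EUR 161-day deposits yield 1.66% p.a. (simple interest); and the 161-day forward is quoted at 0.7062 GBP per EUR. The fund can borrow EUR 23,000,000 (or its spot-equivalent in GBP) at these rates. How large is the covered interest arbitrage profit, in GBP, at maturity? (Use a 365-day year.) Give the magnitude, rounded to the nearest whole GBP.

GBP 199,680

T = 161/365 years.
Keep in EUR, deliver into the forward: 23,000,000·1.0073221918·0.7062 = GBP 16,361,531.43.
Swap to GBP now, deposit: 23,000,000·0.6801·1.0332145205 = GBP 16,161,851.49.
The quoted forward overvalues EUR, so borrow GBP, buy EUR at spot, deposit the EUR at 1.66%, and sell the proceeds forward at 0.7062.
The gap between the two covered legs is GBP 199,680.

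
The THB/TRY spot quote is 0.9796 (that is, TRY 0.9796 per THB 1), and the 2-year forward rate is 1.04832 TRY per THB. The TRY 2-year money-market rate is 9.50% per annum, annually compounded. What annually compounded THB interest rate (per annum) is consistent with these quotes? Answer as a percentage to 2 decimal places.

T = 2 years.
By CIP, F/S equals the TRY-to-THB growth ratio: 1.04832/0.9796 = 1.0701511.
TRY growth factor: (1 + 0.0950)^2 = 1.199025.
So the THB growth factor = 1.1204259.
r = 1.1204259^(1/2) − 1 = 0.058502 → 5.85%.

5.85%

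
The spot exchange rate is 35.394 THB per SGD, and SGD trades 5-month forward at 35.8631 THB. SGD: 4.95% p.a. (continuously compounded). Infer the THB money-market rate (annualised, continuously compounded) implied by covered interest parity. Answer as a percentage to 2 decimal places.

T = 5/12 years.
CIP gives F = S · g_THB/g_SGD, so g_THB/g_SGD = 35.8631/35.394 = 1.0132537.
The SGD side grows by e^(0.0495×5/12) = 1.0208392.
That pins the THB growth at 1.0343691.
r = ln(1.0343691)/(5/12) = 0.081100 → 8.11%.

8.11%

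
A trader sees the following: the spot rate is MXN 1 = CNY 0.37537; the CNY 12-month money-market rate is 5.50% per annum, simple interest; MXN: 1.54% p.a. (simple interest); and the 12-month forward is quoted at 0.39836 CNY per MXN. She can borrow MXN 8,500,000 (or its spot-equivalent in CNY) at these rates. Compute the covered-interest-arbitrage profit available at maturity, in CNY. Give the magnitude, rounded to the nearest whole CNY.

T = 1 year.
Route A — deposit MXN, sell forward: 8,500,000 × 1.015400 × 0.39836 = CNY 3,438,205.32.
Route B — convert at spot, deposit CNY: 8,500,000 × 0.37537 × 1.055000 = CNY 3,366,130.48.
The quoted forward overvalues MXN, so borrow CNY, buy MXN at spot, deposit the MXN at 1.54%, and sell the proceeds forward at 0.39836.
The gap between the two covered legs is CNY 72,075.

CNY 72,075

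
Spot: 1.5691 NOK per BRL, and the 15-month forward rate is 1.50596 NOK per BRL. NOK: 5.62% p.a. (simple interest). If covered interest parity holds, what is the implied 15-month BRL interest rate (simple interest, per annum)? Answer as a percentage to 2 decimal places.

T = 15/12 years.
CIP gives F = S · g_NOK/g_BRL, so g_NOK/g_BRL = 1.50596/1.5691 = 0.9597604.
NOK growth factor: 1 + 0.0562×15/12 = 1.070250.
So the BRL growth factor = 1.1151221.
r = (1.1151221 − 1)/(15/12) = 0.092098 → 9.21%.

9.21%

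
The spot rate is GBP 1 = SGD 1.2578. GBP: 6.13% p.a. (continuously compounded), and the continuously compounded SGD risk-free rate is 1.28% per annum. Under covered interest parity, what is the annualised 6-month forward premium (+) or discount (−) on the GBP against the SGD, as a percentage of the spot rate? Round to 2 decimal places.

T = 6/12 years.
No-arbitrage forward: 1.2578 × 1.0064205 / 1.0311245 = 1.2276652 SGD/GBP.
(F − S)/S ÷ T = (1.2276652 − 1.2578)/1.2578/(6/12) = -0.047917 → -4.79%.

-4.79%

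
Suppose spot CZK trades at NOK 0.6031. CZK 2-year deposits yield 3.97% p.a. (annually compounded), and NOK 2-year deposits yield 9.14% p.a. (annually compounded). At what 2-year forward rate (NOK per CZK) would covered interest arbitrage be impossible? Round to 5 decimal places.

T = 2 years.
NOK accumulates by (1 + 0.0914)^2 = 1.191154.
Growth of 1 CZK over T: (1 + 0.0397)^2 = 1.0809761.
Forward (NOK per CZK) = 0.6031 × 1.191154 / 1.0809761 = 0.6645706.

0.66457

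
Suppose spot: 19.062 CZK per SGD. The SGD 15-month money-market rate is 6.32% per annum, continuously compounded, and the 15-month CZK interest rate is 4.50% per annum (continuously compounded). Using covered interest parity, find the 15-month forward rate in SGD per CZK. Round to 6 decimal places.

T = 15/12 years.
CZK accumulates by e^(0.0450×15/12) = 1.0578621.
SGD growth factor: e^(0.0632×15/12) = 1.0822043.
Forward (CZK per SGD) = 19.062 × 1.0578621 / 1.0822043 = 18.63324.
Quoted the other way: 1/18.63324 = 0.053668 SGD per CZK.

0.053668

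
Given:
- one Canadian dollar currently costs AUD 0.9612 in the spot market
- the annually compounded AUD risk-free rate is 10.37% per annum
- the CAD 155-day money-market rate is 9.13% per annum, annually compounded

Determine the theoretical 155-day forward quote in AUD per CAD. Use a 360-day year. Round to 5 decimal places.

0.96589

T = 155/360 years.
AUD growth factor: (1 + 0.1037)^(155/360) = 1.0433974.
CAD growth factor: (1 + 0.0913)^(155/360) = 1.038334.
So F = 0.9612 × 1.0433974 / 1.038334 = 0.9658873 (AUD/CAD).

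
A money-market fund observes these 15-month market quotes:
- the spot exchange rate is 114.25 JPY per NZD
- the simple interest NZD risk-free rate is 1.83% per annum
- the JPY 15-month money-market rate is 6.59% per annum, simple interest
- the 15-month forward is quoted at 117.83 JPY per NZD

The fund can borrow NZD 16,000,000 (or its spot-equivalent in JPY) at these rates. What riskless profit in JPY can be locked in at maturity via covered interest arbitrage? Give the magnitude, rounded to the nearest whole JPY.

T = 15/12 years.
Keep in NZD, deliver into the forward: 16,000,000·1.022875·117.83 = JPY 1,928,405,780.00.
Swap to JPY now, deposit: 16,000,000·114.25·1.082375 = JPY 1,978,581,500.00.
The quoted forward undervalues NZD, so borrow NZD, convert to JPY at spot, deposit the JPY at 6.59%, and buy NZD forward at 117.83 to cover the loan.
The gap between the two covered legs is JPY 50,175,720.

JPY 50,175,720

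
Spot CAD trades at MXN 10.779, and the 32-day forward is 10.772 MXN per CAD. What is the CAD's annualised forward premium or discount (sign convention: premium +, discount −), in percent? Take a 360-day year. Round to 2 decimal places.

-0.73%

T = 32/360 years.
CAD trades forward at -0.06494% vs spot over the period.
Annualise by dividing by T: -0.0006494 / (32/360) = -0.007306 → -0.73%.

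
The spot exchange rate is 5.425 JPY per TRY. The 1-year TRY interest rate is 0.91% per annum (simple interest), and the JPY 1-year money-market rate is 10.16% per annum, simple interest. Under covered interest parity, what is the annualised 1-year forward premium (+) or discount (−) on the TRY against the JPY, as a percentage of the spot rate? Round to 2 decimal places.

+9.17%

T = 1 year.
CIP forward (JPY per TRY) = 5.425 × 1.101600/1.009100 = 5.922287.
Annualised premium = (F − S)/S × (1/T) = (5.922287 − 5.425)/5.425 ÷ 1 = 9.17%.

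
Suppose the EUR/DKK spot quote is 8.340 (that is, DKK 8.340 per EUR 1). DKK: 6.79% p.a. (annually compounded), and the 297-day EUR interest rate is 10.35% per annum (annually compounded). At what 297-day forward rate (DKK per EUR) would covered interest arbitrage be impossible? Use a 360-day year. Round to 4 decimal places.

8.1174

T = 297/360 years.
DKK accumulates by (1 + 0.0679)^(297/360) = 1.0556932.
EUR accumulates by (1 + 0.1035)^(297/360) = 1.0846439.
CIP: F = S · (grow DKK)/(grow EUR) = 8.34 × 1.0556932/1.0846439 = 8.117393 DKK per EUR.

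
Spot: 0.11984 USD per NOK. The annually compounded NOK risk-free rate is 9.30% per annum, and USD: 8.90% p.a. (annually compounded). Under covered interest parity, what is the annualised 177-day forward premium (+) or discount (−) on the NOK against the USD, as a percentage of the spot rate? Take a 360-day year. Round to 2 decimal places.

T = 177/360 years.
No-arbitrage forward: 0.11984 × 1.0428104 / 1.0446919 = 0.11962417 USD/NOK.
(F − S)/S ÷ T = (0.11962417 − 0.11984)/0.11984/(177/360) = -0.003663 → -0.37%.

-0.37%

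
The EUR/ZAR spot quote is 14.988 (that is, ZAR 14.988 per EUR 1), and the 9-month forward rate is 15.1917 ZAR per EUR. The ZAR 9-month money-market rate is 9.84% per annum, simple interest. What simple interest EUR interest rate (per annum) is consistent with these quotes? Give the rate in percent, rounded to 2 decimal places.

T = 9/12 years.
F/S = 15.1917/14.988 = 1.0135909 = (growth of ZAR) / (growth of EUR).
The ZAR side grows by 1 + 0.0984×9/12 = 1.073800.
So the EUR growth factor = 1.0594018.
r = (1.0594018 − 1)/(9/12) = 0.079202 → 7.92%.

7.92%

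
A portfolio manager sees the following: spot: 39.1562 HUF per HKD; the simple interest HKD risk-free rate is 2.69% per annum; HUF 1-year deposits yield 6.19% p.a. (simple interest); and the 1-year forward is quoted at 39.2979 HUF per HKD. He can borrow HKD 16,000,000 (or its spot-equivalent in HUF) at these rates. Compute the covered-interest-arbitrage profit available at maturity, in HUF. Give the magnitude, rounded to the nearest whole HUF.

HUF 19,599,284

T = 1 year.
Invest the HKD and cover forward: 16,000,000 × 1.026900 × 39.2979 = HUF 645,680,216.16.
Convert at spot and invest in HUF: 16,000,000 × 39.1562 × 1.061900 = HUF 665,279,500.48.
The quoted forward undervalues HKD, so borrow HKD, convert to HUF at spot, deposit the HUF at 6.19%, and buy HKD forward at 39.2979 to cover the loan.
Profit = 665,279,500.48 − 645,680,216.16 = HUF 19,599,284.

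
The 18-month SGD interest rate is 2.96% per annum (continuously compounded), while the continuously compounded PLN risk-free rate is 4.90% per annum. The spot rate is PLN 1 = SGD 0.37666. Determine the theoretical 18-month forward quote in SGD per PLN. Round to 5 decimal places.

0.36586

T = 18/12 years.
SGD growth factor: e^(0.0296×18/12) = 1.0454004.
PLN growth factor: e^(0.0490×18/12) = 1.0762685.
Forward (SGD per PLN) = 0.37666 × 1.0454004 / 1.0762685 = 0.3658571.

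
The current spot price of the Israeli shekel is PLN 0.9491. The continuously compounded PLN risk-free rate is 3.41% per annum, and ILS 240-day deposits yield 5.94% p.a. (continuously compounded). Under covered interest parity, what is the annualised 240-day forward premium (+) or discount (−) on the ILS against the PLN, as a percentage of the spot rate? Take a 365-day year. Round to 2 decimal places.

T = 240/365 years.
CIP forward (PLN per ILS) = 0.9491 × 1.0226752/1.0398303 = 0.9334418.
(F − S)/S ÷ T = (0.9334418 − 0.9491)/0.9491/(240/365) = -0.025091 → -2.51%.

-2.51%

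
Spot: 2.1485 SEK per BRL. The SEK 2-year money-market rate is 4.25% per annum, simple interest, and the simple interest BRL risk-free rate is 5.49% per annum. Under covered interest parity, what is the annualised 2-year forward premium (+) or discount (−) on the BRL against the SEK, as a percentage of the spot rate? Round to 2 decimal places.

T = 2 years.
No-arbitrage forward: 2.1485 × 1.085000 / 1.109800 = 2.1004888 SEK/BRL.
(F − S)/S ÷ T = (2.1004888 − 2.1485)/2.1485/2 = -0.011173 → -1.12%.

-1.12%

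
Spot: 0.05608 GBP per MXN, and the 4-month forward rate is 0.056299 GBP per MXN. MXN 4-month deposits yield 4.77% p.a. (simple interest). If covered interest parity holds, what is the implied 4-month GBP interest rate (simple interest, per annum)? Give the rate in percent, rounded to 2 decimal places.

T = 4/12 years.
By CIP, F/S equals the GBP-to-MXN growth ratio: 0.056299/0.05608 = 1.0039051.
MXN growth factor: 1 + 0.0477×4/12 = 1.015900.
Hence g_GBP = 1.0198672.
r = (1.0198672 − 1)/(4/12) = 0.059602 → 5.96%.

5.96%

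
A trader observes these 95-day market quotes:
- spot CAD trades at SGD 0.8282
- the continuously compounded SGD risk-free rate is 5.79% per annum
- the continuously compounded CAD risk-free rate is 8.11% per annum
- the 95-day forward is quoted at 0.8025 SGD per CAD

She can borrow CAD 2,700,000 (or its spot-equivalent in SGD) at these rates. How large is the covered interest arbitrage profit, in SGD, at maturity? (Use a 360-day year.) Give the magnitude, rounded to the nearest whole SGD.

SGD 56,947

T = 95/360 years.
Invest the CAD and cover forward: 2,700,000 × 1.021632041 × 0.8025 = SGD 2,213,621.22.
Convert at spot and invest in SGD: 2,700,000 × 0.8282 × 1.01539649 = SGD 2,270,568.71.
The quoted forward undervalues CAD, so borrow CAD, convert to SGD at spot, deposit the SGD at 5.79%, and buy CAD forward at 0.8025 to cover the loan.
The gap between the two covered legs is SGD 56,947.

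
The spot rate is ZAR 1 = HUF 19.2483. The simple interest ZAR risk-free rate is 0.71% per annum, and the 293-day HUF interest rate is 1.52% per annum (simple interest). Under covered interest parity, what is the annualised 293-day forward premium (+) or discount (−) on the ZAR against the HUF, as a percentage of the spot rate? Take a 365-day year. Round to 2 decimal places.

T = 293/365 years.
No-arbitrage forward: 19.2483 × 1.0122016 / 1.0056995 = 19.3727451 HUF/ZAR.
(F − S)/S ÷ T = (19.3727451 − 19.2483)/19.2483/(293/365) = 0.008054 → 0.81%.

+0.81%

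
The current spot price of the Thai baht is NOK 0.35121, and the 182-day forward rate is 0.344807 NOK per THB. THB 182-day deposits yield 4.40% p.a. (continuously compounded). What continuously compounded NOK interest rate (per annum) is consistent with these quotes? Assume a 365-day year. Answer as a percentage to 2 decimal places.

0.71%

T = 182/365 years.
By CIP, F/S equals the NOK-to-THB growth ratio: 0.344807/0.35121 = 0.9817687.
The THB side grows by e^(0.0440×182/365) = 1.0221822.
That pins the NOK growth at 1.0035465.
Take logs: ln 1.0035465 / (182/365) = 0.007100, so 0.71%.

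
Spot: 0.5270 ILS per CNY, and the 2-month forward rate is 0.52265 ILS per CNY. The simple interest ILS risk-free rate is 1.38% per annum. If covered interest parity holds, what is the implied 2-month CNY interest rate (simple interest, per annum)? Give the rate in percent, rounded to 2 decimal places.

6.39%

T = 2/12 years.
F/S = 0.52265/0.527 = 0.9917457 = (growth of ILS) / (growth of CNY).
ILS growth factor: 1 + 0.0138×2/12 = 1.002300.
Hence g_CNY = 1.0106421.
(1.0106421 − 1)/T = 0.063853, i.e. 6.39%.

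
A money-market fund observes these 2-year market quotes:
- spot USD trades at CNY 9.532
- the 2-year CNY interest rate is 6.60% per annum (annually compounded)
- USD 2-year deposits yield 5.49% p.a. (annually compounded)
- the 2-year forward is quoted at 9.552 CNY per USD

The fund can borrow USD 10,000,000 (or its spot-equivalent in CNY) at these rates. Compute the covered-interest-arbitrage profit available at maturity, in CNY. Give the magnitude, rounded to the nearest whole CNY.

CNY 2,021,460

T = 2 years.
Invest the USD and cover forward: 10,000,000 × 1.11281401 × 9.552 = CNY 106,295,994.24.
Convert at spot and invest in CNY: 10,000,000 × 9.532 × 1.136356 = CNY 108,317,453.92.
The quoted forward undervalues USD, so borrow USD, convert to CNY at spot, deposit the CNY at 6.60%, and buy USD forward at 9.552 to cover the loan.
The gap between the two covered legs is CNY 2,021,460.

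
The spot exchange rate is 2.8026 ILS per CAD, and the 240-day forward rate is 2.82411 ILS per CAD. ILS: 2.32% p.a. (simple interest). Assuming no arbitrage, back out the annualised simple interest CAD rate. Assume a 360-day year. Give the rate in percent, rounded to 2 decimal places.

1.16%

T = 240/360 years.
CIP gives F = S · g_ILS/g_CAD, so g_ILS/g_CAD = 2.82411/2.8026 = 1.0076750.
The ILS side grows by 1 + 0.0232×240/360 = 1.0154667.
Hence g_CAD = 1.0077324.
(1.0077324 − 1)/T = 0.011599, i.e. 1.16%.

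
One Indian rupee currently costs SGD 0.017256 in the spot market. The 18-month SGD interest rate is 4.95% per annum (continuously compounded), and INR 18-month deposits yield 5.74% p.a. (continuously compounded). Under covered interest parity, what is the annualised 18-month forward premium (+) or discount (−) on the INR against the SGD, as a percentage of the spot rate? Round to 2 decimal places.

-0.79%

T = 18/12 years.
No-arbitrage forward: 0.017256 × 1.077076 / 1.0899153 = 0.017052723 SGD/INR.
Annualised premium = (F − S)/S × (1/T) = (0.017052723 − 0.017256)/0.017256 ÷ (18/12) = -0.79%.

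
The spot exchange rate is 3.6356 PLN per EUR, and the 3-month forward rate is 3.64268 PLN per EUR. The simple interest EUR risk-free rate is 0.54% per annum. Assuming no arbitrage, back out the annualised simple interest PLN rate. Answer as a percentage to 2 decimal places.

T = 3/12 years.
By CIP, F/S equals the PLN-to-EUR growth ratio: 3.64268/3.6356 = 1.0019474.
EUR growth factor: 1 + 0.0054×3/12 = 1.001350.
Hence g_PLN = 1.003300.
r = (1.003300 − 1)/(3/12) = 0.013200 → 1.32%.

1.32%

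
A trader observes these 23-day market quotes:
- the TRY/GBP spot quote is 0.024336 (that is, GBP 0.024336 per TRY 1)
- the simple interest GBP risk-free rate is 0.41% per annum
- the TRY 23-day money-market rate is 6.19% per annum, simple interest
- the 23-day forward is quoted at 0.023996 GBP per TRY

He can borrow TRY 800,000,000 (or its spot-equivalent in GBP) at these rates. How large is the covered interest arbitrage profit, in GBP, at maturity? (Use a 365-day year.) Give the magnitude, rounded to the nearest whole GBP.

T = 23/365 years.
Route A — deposit TRY, sell forward: 800,000,000 × 1.0039005479 × 0.023996 = GBP 19,271,678.04.
Route B — convert at spot, deposit GBP: 800,000,000 × 0.024336 × 1.0002583562 = GBP 19,473,829.89.
The quoted forward undervalues TRY, so borrow TRY, convert to GBP at spot, deposit the GBP at 0.41%, and buy TRY forward at 0.023996 to cover the loan.
Arbitrage profit = |19,271,678.04 − 19,473,829.89| = GBP 202,152.

GBP 202,152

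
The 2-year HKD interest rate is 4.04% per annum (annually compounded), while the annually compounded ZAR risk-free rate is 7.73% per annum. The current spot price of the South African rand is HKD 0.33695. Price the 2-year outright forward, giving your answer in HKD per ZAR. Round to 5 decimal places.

0.31426

T = 2 years.
Growth of 1 HKD over T: (1 + 0.0404)^2 = 1.0824322.
ZAR growth factor: (1 + 0.0773)^2 = 1.1605753.
CIP: F = S · (grow HKD)/(grow ZAR) = 0.33695 × 1.0824322/1.1605753 = 0.3142627 HKD per ZAR.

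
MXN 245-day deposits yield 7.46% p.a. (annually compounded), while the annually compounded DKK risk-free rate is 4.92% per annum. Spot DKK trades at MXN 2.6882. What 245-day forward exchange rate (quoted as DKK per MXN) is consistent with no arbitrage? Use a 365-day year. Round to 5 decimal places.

T = 245/365 years.
Growth of 1 MXN over T: (1 + 0.0746)^(245/365) = 1.0494794.
Growth of 1 DKK over T: (1 + 0.0492)^(245/365) = 1.0327632.
So F = 2.6882 × 1.0494794 / 1.0327632 = 2.731711 (MXN/DKK).
Quoted the other way: 1/2.731711 = 0.36607 DKK per MXN.

0.36607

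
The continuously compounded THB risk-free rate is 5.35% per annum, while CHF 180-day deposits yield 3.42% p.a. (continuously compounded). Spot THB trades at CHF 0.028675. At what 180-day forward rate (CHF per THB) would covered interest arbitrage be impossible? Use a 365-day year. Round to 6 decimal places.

0.028403

T = 180/365 years.
CHF growth factor: e^(0.0342×180/365) = 1.0170088.
THB accumulates by e^(0.0535×180/365) = 1.0267347.
Forward (CHF per THB) = 0.028675 × 1.0170088 / 1.0267347 = 0.02840337.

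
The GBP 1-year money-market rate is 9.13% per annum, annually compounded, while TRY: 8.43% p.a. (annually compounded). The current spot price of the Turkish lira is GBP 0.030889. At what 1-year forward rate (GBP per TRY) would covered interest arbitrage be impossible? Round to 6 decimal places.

0.031088

T = 1 year.
GBP accumulates by (1 + 0.0913)^1 = 1.091300.
TRY accumulates by (1 + 0.0843)^1 = 1.084300.
So F = 0.030889 × 1.091300 / 1.084300 = 0.03108841 (GBP/TRY).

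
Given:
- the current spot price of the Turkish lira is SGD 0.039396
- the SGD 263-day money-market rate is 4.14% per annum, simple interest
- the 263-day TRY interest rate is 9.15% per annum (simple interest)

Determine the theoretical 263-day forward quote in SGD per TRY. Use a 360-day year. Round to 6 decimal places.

0.038044

T = 263/360 years.
SGD growth factor: 1 + 0.0414×263/360 = 1.030245.
TRY growth factor: 1 + 0.0915×263/360 = 1.0668458.
Forward (SGD per TRY) = 0.039396 × 1.030245 / 1.0668458 = 0.03804442.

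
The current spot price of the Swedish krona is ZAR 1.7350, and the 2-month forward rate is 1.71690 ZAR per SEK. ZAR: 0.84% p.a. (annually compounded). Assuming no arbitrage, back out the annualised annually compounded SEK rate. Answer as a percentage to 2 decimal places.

7.39%

T = 2/12 years.
F/S = 1.7169/1.735 = 0.9895677 = (growth of ZAR) / (growth of SEK).
ZAR growth factor: (1 + 0.0084)^(2/12) = 1.0013951.
That pins the SEK growth at 1.0119521.
Annualise: 1.0119521^(12/2) − 1 = 0.073890 = 7.39%.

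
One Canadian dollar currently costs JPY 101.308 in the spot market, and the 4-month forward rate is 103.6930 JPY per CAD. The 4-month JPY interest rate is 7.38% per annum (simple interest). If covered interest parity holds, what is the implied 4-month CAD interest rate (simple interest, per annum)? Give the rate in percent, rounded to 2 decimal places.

0.31%

T = 4/12 years.
F/S = 103.693/101.308 = 1.0235421 = (growth of JPY) / (growth of CAD).
The JPY side grows by 1 + 0.0738×4/12 = 1.024600.
Hence g_CAD = 1.0010336.
r = (1.0010336 − 1)/(4/12) = 0.003101 → 0.31%.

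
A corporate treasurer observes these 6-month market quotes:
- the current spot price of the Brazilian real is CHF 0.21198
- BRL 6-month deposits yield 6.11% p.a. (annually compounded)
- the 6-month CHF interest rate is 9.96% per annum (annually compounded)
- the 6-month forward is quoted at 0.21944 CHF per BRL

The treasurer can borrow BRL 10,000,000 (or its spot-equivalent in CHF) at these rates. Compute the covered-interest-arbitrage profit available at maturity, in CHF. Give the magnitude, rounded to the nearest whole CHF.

T = 6/12 years.
Invest the BRL and cover forward: 10,000,000 × 1.030097083 × 0.21944 = CHF 2,260,445.04.
Convert at spot and invest in CHF: 10,000,000 × 0.21198 × 1.048618138 = CHF 2,222,860.73.
The quoted forward overvalues BRL, so borrow CHF, buy BRL at spot, deposit the BRL at 6.11%, and sell the proceeds forward at 0.21944.
Arbitrage profit = |2,260,445.04 − 2,222,860.73| = CHF 37,584.

CHF 37,584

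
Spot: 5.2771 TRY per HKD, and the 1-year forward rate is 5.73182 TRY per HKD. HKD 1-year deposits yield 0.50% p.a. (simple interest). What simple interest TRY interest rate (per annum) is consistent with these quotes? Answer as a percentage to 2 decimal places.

T = 1 year.
CIP gives F = S · g_TRY/g_HKD, so g_TRY/g_HKD = 5.73182/5.2771 = 1.0861685.
The HKD side grows by 1 + 0.0050×1 = 1.005000.
Hence g_TRY = 1.0915993.
(1.0915993 − 1)/T = 0.091599, i.e. 9.16%.

9.16%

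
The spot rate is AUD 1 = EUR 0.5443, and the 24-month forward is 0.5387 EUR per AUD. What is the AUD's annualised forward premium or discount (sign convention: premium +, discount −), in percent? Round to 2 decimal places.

-0.51%

T = 2 years.
AUD trades forward at -1.02884% vs spot over the period.
Annualise by dividing by T: -0.0102884 / 2 = -0.005144 → -0.51%.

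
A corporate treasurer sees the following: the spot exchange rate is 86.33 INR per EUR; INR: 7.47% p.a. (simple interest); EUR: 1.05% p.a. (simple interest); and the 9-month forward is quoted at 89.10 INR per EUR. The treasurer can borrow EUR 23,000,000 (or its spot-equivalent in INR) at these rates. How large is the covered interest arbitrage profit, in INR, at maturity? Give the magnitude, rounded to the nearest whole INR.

INR 31,394,442

T = 9/12 years.
Invest the EUR and cover forward: 23,000,000 × 1.007875 × 89.10 = INR 2,065,438,237.50.
Convert at spot and invest in INR: 23,000,000 × 86.33 × 1.056025 = INR 2,096,832,679.75.
The quoted forward undervalues EUR, so borrow EUR, convert to INR at spot, deposit the INR at 7.47%, and buy EUR forward at 89.10 to cover the loan.
Arbitrage profit = |2,065,438,237.50 − 2,096,832,679.75| = INR 31,394,442.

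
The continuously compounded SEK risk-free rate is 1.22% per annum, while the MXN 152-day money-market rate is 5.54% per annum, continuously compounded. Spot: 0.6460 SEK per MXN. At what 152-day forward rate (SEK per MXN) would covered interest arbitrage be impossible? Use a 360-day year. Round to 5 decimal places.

0.63432

T = 152/360 years.
Growth of 1 SEK over T: e^(0.0122×152/360) = 1.0051644.
Growth of 1 MXN over T: e^(0.0554×152/360) = 1.0236668.
So F = 0.646 × 1.0051644 / 1.0236668 = 0.6343238 (SEK/MXN).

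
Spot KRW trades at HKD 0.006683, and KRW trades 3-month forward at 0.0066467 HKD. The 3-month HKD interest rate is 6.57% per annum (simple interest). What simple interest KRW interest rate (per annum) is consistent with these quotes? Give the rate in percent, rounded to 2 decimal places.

8.79%

T = 3/12 years.
CIP gives F = S · g_HKD/g_KRW, so g_HKD/g_KRW = 0.0066467/0.006683 = 0.9945683.
HKD growth factor: 1 + 0.0657×3/12 = 1.016425.
That pins the KRW growth at 1.0219761.
r = (1.0219761 − 1)/(3/12) = 0.087904 → 8.79%.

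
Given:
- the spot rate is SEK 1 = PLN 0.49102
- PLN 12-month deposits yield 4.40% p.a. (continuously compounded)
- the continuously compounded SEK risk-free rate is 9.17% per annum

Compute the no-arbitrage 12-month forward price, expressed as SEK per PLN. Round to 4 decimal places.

2.1361

T = 1 year.
Growth of 1 PLN over T: e^(0.0440×1) = 1.0449824.
SEK growth factor: e^(0.0917×1) = 1.096036.
Forward (PLN per SEK) = 0.49102 × 1.0449824 / 1.096036 = 0.4681482.
Invert for SEK per PLN: 1 / 0.4681482 = 2.1361.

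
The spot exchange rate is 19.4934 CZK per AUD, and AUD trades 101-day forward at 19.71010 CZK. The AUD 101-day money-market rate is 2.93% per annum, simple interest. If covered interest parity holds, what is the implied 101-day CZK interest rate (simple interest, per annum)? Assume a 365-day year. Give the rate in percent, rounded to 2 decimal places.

T = 101/365 years.
By CIP, F/S equals the CZK-to-AUD growth ratio: 19.7101/19.4934 = 1.0111166.
The AUD side grows by 1 + 0.0293×101/365 = 1.0081077.
Hence g_CZK = 1.0193144.
r = (1.0193144 − 1)/(101/365) = 0.069800 → 6.98%.

6.98%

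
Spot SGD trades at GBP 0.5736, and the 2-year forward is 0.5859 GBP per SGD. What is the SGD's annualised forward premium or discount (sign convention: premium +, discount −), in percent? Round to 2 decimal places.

T = 2 years.
Period premium: (0.5859 − 0.5736)/0.5736 = 0.0214435.
×(1/T) gives 1.07% p.a.

+1.07%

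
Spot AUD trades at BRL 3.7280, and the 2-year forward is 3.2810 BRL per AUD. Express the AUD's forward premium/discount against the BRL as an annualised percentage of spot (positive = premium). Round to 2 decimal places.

T = 2 years.
AUD trades forward at -11.99034% vs spot over the period.
Annualise by dividing by T: -0.1199034 / 2 = -0.059952 → -6.00%.

-6.00%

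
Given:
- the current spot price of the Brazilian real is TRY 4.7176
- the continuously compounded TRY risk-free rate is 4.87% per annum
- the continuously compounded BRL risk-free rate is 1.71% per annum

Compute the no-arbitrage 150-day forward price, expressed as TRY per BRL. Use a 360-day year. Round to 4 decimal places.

T = 150/360 years.
Growth of 1 TRY over T: e^(0.0487×150/360) = 1.0204989.
BRL growth factor: e^(0.0171×150/360) = 1.0071504.
CIP: F = S · (grow TRY)/(grow BRL) = 4.7176 × 1.0204989/1.0071504 = 4.780126 TRY per BRL.

4.7801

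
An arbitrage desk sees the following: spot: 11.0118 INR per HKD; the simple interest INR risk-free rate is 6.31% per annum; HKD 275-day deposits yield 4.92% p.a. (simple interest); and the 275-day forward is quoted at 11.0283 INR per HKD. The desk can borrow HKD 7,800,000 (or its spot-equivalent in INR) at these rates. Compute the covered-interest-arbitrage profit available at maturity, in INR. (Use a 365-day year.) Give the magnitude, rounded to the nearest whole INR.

INR 766,042

T = 275/365 years.
Route A — deposit HKD, sell forward: 7,800,000 × 1.0370684932 × 11.0283 = INR 89,209,399.22.
Route B — convert at spot, deposit INR: 7,800,000 × 11.0118 × 1.0475410959 = INR 89,975,441.71.
The quoted forward undervalues HKD, so borrow HKD, convert to INR at spot, deposit the INR at 6.31%, and buy HKD forward at 11.0283 to cover the loan.
The gap between the two covered legs is INR 766,042.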